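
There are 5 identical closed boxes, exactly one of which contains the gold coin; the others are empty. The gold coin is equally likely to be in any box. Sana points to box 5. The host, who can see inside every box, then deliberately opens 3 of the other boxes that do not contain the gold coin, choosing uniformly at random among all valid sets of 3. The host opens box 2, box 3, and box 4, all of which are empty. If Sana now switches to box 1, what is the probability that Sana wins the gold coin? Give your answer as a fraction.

Condition on the true location of the gold coin.
If it is in box 1 (prior 1/5): the host has no choice, probability 1; weight (1/5)·1 = 1/5.
If it is in any of boxes 2, 3, and 4 (prior 1/5 each): that box was opened and seen not to hold the prize — ruled out; weight (1/5)·0 = 0 each.
If it is in box 5 (prior 1/5): the host has 4 equally likely choices, so probability 1/4; weight (1/5)·(1/4) = 1/20.
The weights sum to 1/4.
So P(the gold coin in box 1 | the host opened box 2, box 3, and box 4) = (1/5) / (1/4) = 4/5.

4/5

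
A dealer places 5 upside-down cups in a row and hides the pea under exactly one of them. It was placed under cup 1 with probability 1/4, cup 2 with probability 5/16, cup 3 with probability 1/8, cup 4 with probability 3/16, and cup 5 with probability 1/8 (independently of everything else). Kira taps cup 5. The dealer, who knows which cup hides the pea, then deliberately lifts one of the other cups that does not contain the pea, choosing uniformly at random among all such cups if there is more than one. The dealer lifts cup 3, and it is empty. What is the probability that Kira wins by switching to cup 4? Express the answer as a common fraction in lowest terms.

2/9

Condition on the true location of the pea.
If it is under cup 1 (prior 1/4): the dealer has 3 equally likely choices, so probability 1/3; weight (1/4)·(1/3) = 1/12.
If it is under cup 2 (prior 5/16): the dealer has 3 equally likely choices, so probability 1/3; weight (5/16)·(1/3) = 5/48.
If it is under cup 3 (prior 1/8): the dealer opened cup 3, so this case is ruled out; weight (1/8)·0 = 0.
If it is under cup 4 (prior 3/16): the dealer has 3 equally likely choices, so probability 1/3; weight (3/16)·(1/3) = 1/16.
If it is under cup 5 (prior 1/8): the dealer has 4 equally likely choices, so probability 1/4; weight (1/8)·(1/4) = 1/32.
The weights sum to 9/32.
So P(the pea under cup 4 | the dealer opened cup 3) = (1/16) / (9/32) = 2/9.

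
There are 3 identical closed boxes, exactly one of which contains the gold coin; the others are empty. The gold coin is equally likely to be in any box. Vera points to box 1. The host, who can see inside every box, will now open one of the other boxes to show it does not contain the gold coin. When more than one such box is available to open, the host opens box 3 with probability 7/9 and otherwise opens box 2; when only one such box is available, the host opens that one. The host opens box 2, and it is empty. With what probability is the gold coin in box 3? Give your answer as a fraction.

Consider each possible location of the gold coin in turn.
If it is in box 1 (prior 1/3): box 3 is available but not opened, probability 2/9; weight (1/3)·(2/9) = 2/27.
If it is in box 2 (prior 1/3): the host opened box 2, so this case is ruled out; weight (1/3)·0 = 0.
If it is in box 3 (prior 1/3): only box 2 is available, probability 1; weight (1/3)·1 = 1/3.
The weights sum to 11/27.
So P(the gold coin in box 3 | the host opened box 2) = (1/3) / (11/27) = 9/11.

9/11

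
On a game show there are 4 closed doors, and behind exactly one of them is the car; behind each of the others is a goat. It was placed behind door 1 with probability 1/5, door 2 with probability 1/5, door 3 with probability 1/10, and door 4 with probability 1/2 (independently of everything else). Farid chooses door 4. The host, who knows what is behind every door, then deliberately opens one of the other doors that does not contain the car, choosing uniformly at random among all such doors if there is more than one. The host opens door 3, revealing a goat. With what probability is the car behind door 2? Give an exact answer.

3/11

Consider each possible location of the car in turn.
If it is behind either of doors 1 and 2 (prior 1/5 each): the host has 2 equally likely choices, so probability 1/2; weight (1/5)·(1/2) = 1/10 each.
If it is behind door 3 (prior 1/10): the host opened door 3, so this case is ruled out; weight (1/10)·0 = 0.
If it is behind door 4 (prior 1/2): the host has 3 equally likely choices, so probability 1/3; weight (1/2)·(1/3) = 1/6.
The weights sum to 11/30.
So P(the car behind door 2 | the host opened door 3) = (1/10) / (11/30) = 3/11.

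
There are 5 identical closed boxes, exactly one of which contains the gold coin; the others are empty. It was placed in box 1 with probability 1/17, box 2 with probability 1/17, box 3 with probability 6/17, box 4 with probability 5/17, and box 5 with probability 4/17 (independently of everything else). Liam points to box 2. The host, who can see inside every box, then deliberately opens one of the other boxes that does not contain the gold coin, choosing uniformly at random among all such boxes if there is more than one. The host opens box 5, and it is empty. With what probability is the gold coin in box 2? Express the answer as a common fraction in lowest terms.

Consider each possible location of the gold coin in turn.
If it is in box 1 (prior 1/17): the host has 3 equally likely choices, so probability 1/3; weight (1/17)·(1/3) = 1/51.
If it is in box 2 (prior 1/17): the host has 4 equally likely choices, so probability 1/4; weight (1/17)·(1/4) = 1/68.
If it is in box 3 (prior 6/17): the host has 3 equally likely choices, so probability 1/3; weight (6/17)·(1/3) = 2/17.
If it is in box 4 (prior 5/17): the host has 3 equally likely choices, so probability 1/3; weight (5/17)·(1/3) = 5/51.
If it is in box 5 (prior 4/17): the host opened box 5, so this case is ruled out; weight (4/17)·0 = 0.
The weights sum to 1/4.
So P(the gold coin in box 2 | the host opened box 5) = (1/68) / (1/4) = 1/17.

1/17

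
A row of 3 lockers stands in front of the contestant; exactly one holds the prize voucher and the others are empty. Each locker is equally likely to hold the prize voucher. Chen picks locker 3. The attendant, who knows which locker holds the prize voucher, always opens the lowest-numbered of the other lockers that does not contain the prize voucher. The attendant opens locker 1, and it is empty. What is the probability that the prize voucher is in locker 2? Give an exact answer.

1/2

Apply Bayes' rule, conditioning on where the prize voucher actually is.
If it is in locker 1 (prior 1/3): the attendant opened locker 1, so this case is ruled out; weight (1/3)·0 = 0.
If it is in either of lockers 2 and 3 (prior 1/3 each): locker 1 is the lowest-numbered option available, probability 1; weight (1/3)·1 = 1/3 each.
The weights sum to 2/3.
So P(the prize voucher in locker 2 | the attendant opened locker 1) = (1/3) / (2/3) = 1/2.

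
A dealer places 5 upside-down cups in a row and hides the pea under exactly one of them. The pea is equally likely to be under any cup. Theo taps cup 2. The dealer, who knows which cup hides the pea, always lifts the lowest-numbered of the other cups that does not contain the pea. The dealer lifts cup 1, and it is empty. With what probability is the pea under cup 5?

1/4

Apply Bayes' rule, conditioning on where the pea actually is.
If it is under cup 1 (prior 1/5): the dealer opened cup 1, so this case is ruled out; weight (1/5)·0 = 0.
If it is under any of cups 2, 3, 4, and 5 (prior 1/5 each): cup 1 is the lowest-numbered option available, probability 1; weight (1/5)·1 = 1/5 each.
The weights sum to 4/5.
So P(the pea under cup 5 | the dealer opened cup 1) = (1/5) / (4/5) = 1/4.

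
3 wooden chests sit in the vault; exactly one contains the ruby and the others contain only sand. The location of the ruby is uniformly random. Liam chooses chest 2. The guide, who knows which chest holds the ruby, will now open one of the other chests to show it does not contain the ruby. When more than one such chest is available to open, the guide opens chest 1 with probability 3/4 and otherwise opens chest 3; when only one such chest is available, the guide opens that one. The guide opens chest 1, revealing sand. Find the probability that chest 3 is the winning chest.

4/7

Consider each possible location of the ruby in turn.
If it is in chest 1 (prior 1/3): the guide opened chest 1, so this case is ruled out; weight (1/3)·0 = 0.
If it is in chest 2 (prior 1/3): chest 1 is available, opened with probability 3/4; weight (1/3)·(3/4) = 1/4.
If it is in chest 3 (prior 1/3): only chest 1 is available, probability 1; weight (1/3)·1 = 1/3.
The weights sum to 7/12.
So P(the ruby in chest 3 | the guide opened chest 1) = (1/3) / (7/12) = 4/7.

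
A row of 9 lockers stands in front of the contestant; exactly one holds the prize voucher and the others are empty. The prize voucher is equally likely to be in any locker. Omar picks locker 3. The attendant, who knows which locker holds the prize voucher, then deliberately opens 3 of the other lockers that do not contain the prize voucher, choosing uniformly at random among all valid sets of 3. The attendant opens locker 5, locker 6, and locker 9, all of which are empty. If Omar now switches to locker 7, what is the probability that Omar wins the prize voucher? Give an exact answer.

Consider each possible location of the prize voucher in turn.
If it is in any of lockers 1, 2, 4, 7, and 8 (prior 1/9 each): the attendant has 35 equally likely choices, so probability 1/35; weight (1/9)·(1/35) = 1/315 each.
If it is in locker 3 (prior 1/9): the attendant has 56 equally likely choices, so probability 1/56; weight (1/9)·(1/56) = 1/504.
If it is in any of lockers 5, 6, and 9 (prior 1/9 each): that locker was opened and seen not to hold the prize — ruled out; weight (1/9)·0 = 0 each.
The weights sum to 1/56.
So P(the prize voucher in locker 7 | the attendant opened locker 5, locker 6, and locker 9) = (1/315) / (1/56) = 8/45.

8/45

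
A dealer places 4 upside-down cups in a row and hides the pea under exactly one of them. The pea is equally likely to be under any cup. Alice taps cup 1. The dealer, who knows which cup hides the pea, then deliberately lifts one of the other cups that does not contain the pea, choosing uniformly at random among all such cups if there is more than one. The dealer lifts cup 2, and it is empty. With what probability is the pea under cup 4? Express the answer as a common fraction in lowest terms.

3/8

Condition on the true location of the pea.
If it is under cup 1 (prior 1/4): the dealer has 3 equally likely choices, so probability 1/3; weight (1/4)·(1/3) = 1/12.
If it is under cup 2 (prior 1/4): the dealer opened cup 2, so this case is ruled out; weight (1/4)·0 = 0.
If it is under either of cups 3 and 4 (prior 1/4 each): the dealer has 2 equally likely choices, so probability 1/2; weight (1/4)·(1/2) = 1/8 each.
The weights sum to 1/3.
So P(the pea under cup 4 | the dealer opened cup 2) = (1/8) / (1/3) = 3/8.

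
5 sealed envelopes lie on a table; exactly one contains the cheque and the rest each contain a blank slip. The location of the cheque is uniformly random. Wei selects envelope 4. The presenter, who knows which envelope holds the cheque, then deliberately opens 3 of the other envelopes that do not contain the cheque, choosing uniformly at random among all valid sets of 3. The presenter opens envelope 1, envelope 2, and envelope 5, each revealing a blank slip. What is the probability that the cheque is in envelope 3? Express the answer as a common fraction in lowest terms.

Apply Bayes' rule, conditioning on where the cheque actually is.
If it is in any of envelopes 1, 2, and 5 (prior 1/5 each): that envelope was opened and seen not to hold the prize — ruled out; weight (1/5)·0 = 0 each.
If it is in envelope 3 (prior 1/5): the presenter has no choice, probability 1; weight (1/5)·1 = 1/5.
If it is in envelope 4 (prior 1/5): the presenter has 4 equally likely choices, so probability 1/4; weight (1/5)·(1/4) = 1/20.
The weights sum to 1/4.
So P(the cheque in envelope 3 | the presenter opened envelope 1, envelope 2, and envelope 5) = (1/5) / (1/4) = 4/5.

4/5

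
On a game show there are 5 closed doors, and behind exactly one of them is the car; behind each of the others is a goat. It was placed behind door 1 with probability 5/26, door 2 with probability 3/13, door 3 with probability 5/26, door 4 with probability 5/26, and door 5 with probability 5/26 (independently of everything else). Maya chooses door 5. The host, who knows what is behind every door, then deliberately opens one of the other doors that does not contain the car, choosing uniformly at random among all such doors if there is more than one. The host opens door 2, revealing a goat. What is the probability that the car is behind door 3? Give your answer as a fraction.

4/15

Apply Bayes' rule, conditioning on where the car actually is.
If it is behind any of doors 1, 3, and 4 (prior 5/26 each): the host has 3 equally likely choices, so probability 1/3; weight (5/26)·(1/3) = 5/78 each.
If it is behind door 2 (prior 3/13): the host opened door 2, so this case is ruled out; weight (3/13)·0 = 0.
If it is behind door 5 (prior 5/26): the host has 4 equally likely choices, so probability 1/4; weight (5/26)·(1/4) = 5/104.
The weights sum to 25/104.
So P(the car behind door 3 | the host opened door 2) = (5/78) / (25/104) = 4/15.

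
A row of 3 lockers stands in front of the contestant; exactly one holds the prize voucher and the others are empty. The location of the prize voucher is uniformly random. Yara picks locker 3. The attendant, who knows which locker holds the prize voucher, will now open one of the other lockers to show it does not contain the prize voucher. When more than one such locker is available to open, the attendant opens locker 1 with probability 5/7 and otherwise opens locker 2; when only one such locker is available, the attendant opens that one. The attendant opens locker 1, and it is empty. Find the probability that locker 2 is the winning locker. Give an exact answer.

Condition on the true location of the prize voucher.
If it is in locker 1 (prior 1/3): the attendant opened locker 1, so this case is ruled out; weight (1/3)·0 = 0.
If it is in locker 2 (prior 1/3): only locker 1 is available, probability 1; weight (1/3)·1 = 1/3.
If it is in locker 3 (prior 1/3): locker 1 is available, opened with probability 5/7; weight (1/3)·(5/7) = 5/21.
The weights sum to 4/7.
So P(the prize voucher in locker 2 | the attendant opened locker 1) = (1/3) / (4/7) = 7/12.

7/12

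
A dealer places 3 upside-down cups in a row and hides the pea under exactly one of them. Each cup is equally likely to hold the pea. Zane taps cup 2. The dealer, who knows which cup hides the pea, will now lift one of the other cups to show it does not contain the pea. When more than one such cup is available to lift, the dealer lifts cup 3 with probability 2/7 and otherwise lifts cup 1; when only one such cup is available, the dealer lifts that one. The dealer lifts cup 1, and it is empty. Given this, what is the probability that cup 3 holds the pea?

7/12

Apply Bayes' rule, conditioning on where the pea actually is.
If it is under cup 1 (prior 1/3): the dealer opened cup 1, so this case is ruled out; weight (1/3)·0 = 0.
If it is under cup 2 (prior 1/3): cup 3 is available but not opened, probability 5/7; weight (1/3)·(5/7) = 5/21.
If it is under cup 3 (prior 1/3): only cup 1 is available, probability 1; weight (1/3)·1 = 1/3.
The weights sum to 4/7.
So P(the pea under cup 3 | the dealer opened cup 1) = (1/3) / (4/7) = 7/12.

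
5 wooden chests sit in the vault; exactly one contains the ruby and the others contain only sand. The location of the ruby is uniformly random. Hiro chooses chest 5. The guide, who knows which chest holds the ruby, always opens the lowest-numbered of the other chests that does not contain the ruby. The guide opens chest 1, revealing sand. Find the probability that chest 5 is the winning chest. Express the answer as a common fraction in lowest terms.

1/4

Consider each possible location of the ruby in turn.
If it is in chest 1 (prior 1/5): the guide opened chest 1, so this case is ruled out; weight (1/5)·0 = 0.
If it is in any of chests 2, 3, 4, and 5 (prior 1/5 each): chest 1 is the lowest-numbered option available, probability 1; weight (1/5)·1 = 1/5 each.
The weights sum to 4/5.
So P(the ruby in chest 5 | the guide opened chest 1) = (1/5) / (4/5) = 1/4.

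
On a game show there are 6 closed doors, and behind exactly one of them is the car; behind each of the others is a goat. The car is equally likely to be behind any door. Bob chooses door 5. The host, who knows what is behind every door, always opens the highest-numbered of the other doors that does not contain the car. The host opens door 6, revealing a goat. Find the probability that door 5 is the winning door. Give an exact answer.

Consider each possible location of the car in turn.
If it is behind any of doors 1, 2, 3, 4, and 5 (prior 1/6 each): door 6 is the highest-numbered option available, probability 1; weight (1/6)·1 = 1/6 each.
If it is behind door 6 (prior 1/6): the host opened door 6, so this case is ruled out; weight (1/6)·0 = 0.
The weights sum to 5/6.
So P(the car behind door 5 | the host opened door 6) = (1/6) / (5/6) = 1/5.

1/5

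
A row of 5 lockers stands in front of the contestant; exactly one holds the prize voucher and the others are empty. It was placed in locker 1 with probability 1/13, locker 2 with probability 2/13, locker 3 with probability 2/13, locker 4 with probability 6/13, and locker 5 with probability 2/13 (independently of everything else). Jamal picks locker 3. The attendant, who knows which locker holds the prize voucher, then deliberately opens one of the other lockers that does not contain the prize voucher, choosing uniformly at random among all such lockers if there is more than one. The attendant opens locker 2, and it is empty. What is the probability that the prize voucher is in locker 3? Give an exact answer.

Condition on the true location of the prize voucher.
If it is in locker 1 (prior 1/13): the attendant has 3 equally likely choices, so probability 1/3; weight (1/13)·(1/3) = 1/39.
If it is in locker 2 (prior 2/13): the attendant opened locker 2, so this case is ruled out; weight (2/13)·0 = 0.
If it is in locker 3 (prior 2/13): the attendant has 4 equally likely choices, so probability 1/4; weight (2/13)·(1/4) = 1/26.
If it is in locker 4 (prior 6/13): the attendant has 3 equally likely choices, so probability 1/3; weight (6/13)·(1/3) = 2/13.
If it is in locker 5 (prior 2/13): the attendant has 3 equally likely choices, so probability 1/3; weight (2/13)·(1/3) = 2/39.
The weights sum to 7/26.
So P(the prize voucher in locker 3 | the attendant opened locker 2) = (1/26) / (7/26) = 1/7.

1/7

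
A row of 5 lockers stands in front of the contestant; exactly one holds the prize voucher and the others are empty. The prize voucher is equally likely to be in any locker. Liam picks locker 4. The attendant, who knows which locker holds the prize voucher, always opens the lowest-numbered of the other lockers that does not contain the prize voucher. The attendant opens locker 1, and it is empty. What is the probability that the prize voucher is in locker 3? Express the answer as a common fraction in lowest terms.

Apply Bayes' rule, conditioning on where the prize voucher actually is.
If it is in locker 1 (prior 1/5): the attendant opened locker 1, so this case is ruled out; weight (1/5)·0 = 0.
If it is in any of lockers 2, 3, 4, and 5 (prior 1/5 each): locker 1 is the lowest-numbered option available, probability 1; weight (1/5)·1 = 1/5 each.
The weights sum to 4/5.
So P(the prize voucher in locker 3 | the attendant opened locker 1) = (1/5) / (4/5) = 1/4.

1/4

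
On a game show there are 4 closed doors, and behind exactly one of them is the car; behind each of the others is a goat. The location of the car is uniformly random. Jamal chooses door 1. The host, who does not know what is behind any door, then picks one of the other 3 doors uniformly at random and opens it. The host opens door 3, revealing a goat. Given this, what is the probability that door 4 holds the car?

1/3

Because the host chose which door to open without knowing where the car is, the choice is independent of the prize location. Learning that door 3 does not hold the car simply rules out that one location and leaves the remaining 3 doors still equally likely by symmetry.
So P(the car behind door 4) = 1/3.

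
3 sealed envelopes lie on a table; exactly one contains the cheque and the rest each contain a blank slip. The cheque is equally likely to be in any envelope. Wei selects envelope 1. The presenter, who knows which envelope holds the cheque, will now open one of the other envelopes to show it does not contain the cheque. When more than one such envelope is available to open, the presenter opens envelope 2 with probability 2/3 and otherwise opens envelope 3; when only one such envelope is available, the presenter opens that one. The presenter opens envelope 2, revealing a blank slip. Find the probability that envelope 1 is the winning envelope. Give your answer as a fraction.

2/5

Consider each possible location of the cheque in turn.
If it is in envelope 1 (prior 1/3): envelope 2 is available, opened with probability 2/3; weight (1/3)·(2/3) = 2/9.
If it is in envelope 2 (prior 1/3): the presenter opened envelope 2, so this case is ruled out; weight (1/3)·0 = 0.
If it is in envelope 3 (prior 1/3): only envelope 2 is available, probability 1; weight (1/3)·1 = 1/3.
The weights sum to 5/9.
So P(the cheque in envelope 1 | the presenter opened envelope 2) = (2/9) / (5/9) = 2/5.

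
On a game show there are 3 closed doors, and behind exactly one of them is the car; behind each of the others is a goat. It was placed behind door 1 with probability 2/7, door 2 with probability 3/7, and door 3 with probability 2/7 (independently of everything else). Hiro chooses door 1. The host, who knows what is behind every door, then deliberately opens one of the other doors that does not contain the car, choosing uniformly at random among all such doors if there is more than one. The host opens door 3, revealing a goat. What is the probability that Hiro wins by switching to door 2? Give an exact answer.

3/4

Condition on the true location of the car.
If it is behind door 1 (prior 2/7): the host has 2 equally likely choices, so probability 1/2; weight (2/7)·(1/2) = 1/7.
If it is behind door 2 (prior 3/7): the host has no choice, probability 1; weight (3/7)·1 = 3/7.
If it is behind door 3 (prior 2/7): the host opened door 3, so this case is ruled out; weight (2/7)·0 = 0.
The weights sum to 4/7.
So P(the car behind door 2 | the host opened door 3) = (3/7) / (4/7) = 3/4.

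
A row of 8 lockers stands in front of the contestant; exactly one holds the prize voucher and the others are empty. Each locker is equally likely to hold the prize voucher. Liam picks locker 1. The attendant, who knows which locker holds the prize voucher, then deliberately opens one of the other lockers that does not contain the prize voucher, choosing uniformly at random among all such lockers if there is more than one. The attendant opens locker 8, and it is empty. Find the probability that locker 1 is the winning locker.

1/8

Condition on the true location of the prize voucher.
If it is in locker 1 (prior 1/8): the attendant has 7 equally likely choices, so probability 1/7; weight (1/8)·(1/7) = 1/56.
If it is in any of lockers 2, 3, 4, 5, 6, and 7 (prior 1/8 each): the attendant has 6 equally likely choices, so probability 1/6; weight (1/8)·(1/6) = 1/48 each.
If it is in locker 8 (prior 1/8): the attendant opened locker 8, so this case is ruled out; weight (1/8)·0 = 0.
The weights sum to 1/7.
So P(the prize voucher in locker 1 | the attendant opened locker 8) = (1/56) / (1/7) = 1/8.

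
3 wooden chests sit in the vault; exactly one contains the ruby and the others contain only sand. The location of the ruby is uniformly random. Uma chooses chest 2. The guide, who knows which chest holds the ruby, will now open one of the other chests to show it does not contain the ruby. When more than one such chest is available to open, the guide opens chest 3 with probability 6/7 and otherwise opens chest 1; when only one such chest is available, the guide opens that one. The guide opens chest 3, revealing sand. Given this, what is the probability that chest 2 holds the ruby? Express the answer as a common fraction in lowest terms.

6/13

Condition on the true location of the ruby.
If it is in chest 1 (prior 1/3): only chest 3 is available, probability 1; weight (1/3)·1 = 1/3.
If it is in chest 2 (prior 1/3): chest 3 is available, opened with probability 6/7; weight (1/3)·(6/7) = 2/7.
If it is in chest 3 (prior 1/3): the guide opened chest 3, so this case is ruled out; weight (1/3)·0 = 0.
The weights sum to 13/21.
So P(the ruby in chest 2 | the guide opened chest 3) = (2/7) / (13/21) = 6/13.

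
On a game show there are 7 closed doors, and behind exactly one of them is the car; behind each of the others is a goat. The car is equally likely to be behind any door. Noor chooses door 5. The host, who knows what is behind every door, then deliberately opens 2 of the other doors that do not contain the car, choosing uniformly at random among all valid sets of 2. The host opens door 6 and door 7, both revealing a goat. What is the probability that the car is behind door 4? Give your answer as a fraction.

Condition on the true location of the car.
If it is behind any of doors 1, 2, 3, and 4 (prior 1/7 each): the host has 10 equally likely choices, so probability 1/10; weight (1/7)·(1/10) = 1/70 each.
If it is behind door 5 (prior 1/7): the host has 15 equally likely choices, so probability 1/15; weight (1/7)·(1/15) = 1/105.
If it is behind either of doors 6 and 7 (prior 1/7 each): that door was opened and seen not to hold the prize — ruled out; weight (1/7)·0 = 0 each.
The weights sum to 1/15.
So P(the car behind door 4 | the host opened door 6 and door 7) = (1/70) / (1/15) = 3/14.

3/14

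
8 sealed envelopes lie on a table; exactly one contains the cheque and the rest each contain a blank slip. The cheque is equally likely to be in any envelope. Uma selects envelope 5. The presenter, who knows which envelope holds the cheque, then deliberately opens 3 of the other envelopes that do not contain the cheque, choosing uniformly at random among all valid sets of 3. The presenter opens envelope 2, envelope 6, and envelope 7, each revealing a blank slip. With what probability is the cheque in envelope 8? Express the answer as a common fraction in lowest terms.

Condition on the true location of the cheque.
If it is in any of envelopes 1, 3, 4, and 8 (prior 1/8 each): the presenter has 20 equally likely choices, so probability 1/20; weight (1/8)·(1/20) = 1/160 each.
If it is in any of envelopes 2, 6, and 7 (prior 1/8 each): that envelope was opened and seen not to hold the prize — ruled out; weight (1/8)·0 = 0 each.
If it is in envelope 5 (prior 1/8): the presenter has 35 equally likely choices, so probability 1/35; weight (1/8)·(1/35) = 1/280.
The weights sum to 1/35.
So P(the cheque in envelope 8 | the presenter opened envelope 2, envelope 6, and envelope 7) = (1/160) / (1/35) = 7/32.

7/32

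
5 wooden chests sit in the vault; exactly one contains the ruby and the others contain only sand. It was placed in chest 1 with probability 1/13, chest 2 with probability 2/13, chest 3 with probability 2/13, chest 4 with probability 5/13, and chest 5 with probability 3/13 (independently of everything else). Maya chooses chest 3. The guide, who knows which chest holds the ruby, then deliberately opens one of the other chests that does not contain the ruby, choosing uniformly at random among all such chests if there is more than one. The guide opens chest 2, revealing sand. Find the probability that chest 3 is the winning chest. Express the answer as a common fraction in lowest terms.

Condition on the true location of the ruby.
If it is in chest 1 (prior 1/13): the guide has 3 equally likely choices, so probability 1/3; weight (1/13)·(1/3) = 1/39.
If it is in chest 2 (prior 2/13): the guide opened chest 2, so this case is ruled out; weight (2/13)·0 = 0.
If it is in chest 3 (prior 2/13): the guide has 4 equally likely choices, so probability 1/4; weight (2/13)·(1/4) = 1/26.
If it is in chest 4 (prior 5/13): the guide has 3 equally likely choices, so probability 1/3; weight (5/13)·(1/3) = 5/39.
If it is in chest 5 (prior 3/13): the guide has 3 equally likely choices, so probability 1/3; weight (3/13)·(1/3) = 1/13.
The weights sum to 7/26.
So P(the ruby in chest 3 | the guide opened chest 2) = (1/26) / (7/26) = 1/7.

1/7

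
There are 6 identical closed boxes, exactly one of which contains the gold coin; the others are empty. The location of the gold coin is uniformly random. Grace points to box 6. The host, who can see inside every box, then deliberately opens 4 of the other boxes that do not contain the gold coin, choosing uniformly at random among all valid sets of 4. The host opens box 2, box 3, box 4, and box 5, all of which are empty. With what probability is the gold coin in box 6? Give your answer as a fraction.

1/6

Consider each possible location of the gold coin in turn.
If it is in box 1 (prior 1/6): the host has no choice, probability 1; weight (1/6)·1 = 1/6.
If it is in any of boxes 2, 3, 4, and 5 (prior 1/6 each): that box was opened and seen not to hold the prize — ruled out; weight (1/6)·0 = 0 each.
If it is in box 6 (prior 1/6): the host has 5 equally likely choices, so probability 1/5; weight (1/6)·(1/5) = 1/30.
The weights sum to 1/5.
So P(the gold coin in box 6 | the host opened box 2, box 3, box 4, and box 5) = (1/30) / (1/5) = 1/6.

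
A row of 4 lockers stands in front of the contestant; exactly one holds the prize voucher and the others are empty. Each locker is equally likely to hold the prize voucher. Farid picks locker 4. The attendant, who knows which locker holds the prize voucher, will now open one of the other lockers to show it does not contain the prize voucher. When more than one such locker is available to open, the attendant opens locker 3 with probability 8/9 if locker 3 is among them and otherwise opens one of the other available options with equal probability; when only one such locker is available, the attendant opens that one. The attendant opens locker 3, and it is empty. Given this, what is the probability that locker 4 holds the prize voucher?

Consider each possible location of the prize voucher in turn.
If it is in any of lockers 1, 2, and 4 (prior 1/4 each): locker 3 is available, opened with probability 8/9; weight (1/4)·(8/9) = 2/9 each.
If it is in locker 3 (prior 1/4): the attendant opened locker 3, so this case is ruled out; weight (1/4)·0 = 0.
The weights sum to 2/3.
So P(the prize voucher in locker 4 | the attendant opened locker 3) = (2/9) / (2/3) = 1/3.

1/3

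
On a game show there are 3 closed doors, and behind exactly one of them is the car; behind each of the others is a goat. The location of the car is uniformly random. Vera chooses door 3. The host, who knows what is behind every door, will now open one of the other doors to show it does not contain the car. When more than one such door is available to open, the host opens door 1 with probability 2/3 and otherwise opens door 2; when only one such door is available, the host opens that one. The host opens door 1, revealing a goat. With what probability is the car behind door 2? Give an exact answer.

3/5

Condition on the true location of the car.
If it is behind door 1 (prior 1/3): the host opened door 1, so this case is ruled out; weight (1/3)·0 = 0.
If it is behind door 2 (prior 1/3): only door 1 is available, probability 1; weight (1/3)·1 = 1/3.
If it is behind door 3 (prior 1/3): door 1 is available, opened with probability 2/3; weight (1/3)·(2/3) = 2/9.
The weights sum to 5/9.
So P(the car behind door 2 | the host opened door 1) = (1/3) / (5/9) = 3/5.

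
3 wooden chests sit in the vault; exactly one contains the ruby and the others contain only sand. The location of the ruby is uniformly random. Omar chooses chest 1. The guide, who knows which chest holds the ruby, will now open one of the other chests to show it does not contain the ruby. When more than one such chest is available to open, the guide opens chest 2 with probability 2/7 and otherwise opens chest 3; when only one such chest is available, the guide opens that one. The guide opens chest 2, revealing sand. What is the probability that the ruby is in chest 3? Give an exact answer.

7/9

Consider each possible location of the ruby in turn.
If it is in chest 1 (prior 1/3): chest 2 is available, opened with probability 2/7; weight (1/3)·(2/7) = 2/21.
If it is in chest 2 (prior 1/3): the guide opened chest 2, so this case is ruled out; weight (1/3)·0 = 0.
If it is in chest 3 (prior 1/3): only chest 2 is available, probability 1; weight (1/3)·1 = 1/3.
The weights sum to 3/7.
So P(the ruby in chest 3 | the guide opened chest 2) = (1/3) / (3/7) = 7/9.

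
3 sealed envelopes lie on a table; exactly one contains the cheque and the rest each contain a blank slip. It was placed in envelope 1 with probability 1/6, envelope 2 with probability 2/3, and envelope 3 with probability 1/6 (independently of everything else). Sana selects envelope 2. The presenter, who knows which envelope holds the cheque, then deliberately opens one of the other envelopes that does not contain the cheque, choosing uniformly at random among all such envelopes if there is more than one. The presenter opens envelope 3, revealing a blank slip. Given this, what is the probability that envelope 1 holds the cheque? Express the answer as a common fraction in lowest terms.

1/3

Apply Bayes' rule, conditioning on where the cheque actually is.
If it is in envelope 1 (prior 1/6): the presenter has no choice, probability 1; weight (1/6)·1 = 1/6.
If it is in envelope 2 (prior 2/3): the presenter has 2 equally likely choices, so probability 1/2; weight (2/3)·(1/2) = 1/3.
If it is in envelope 3 (prior 1/6): the presenter opened envelope 3, so this case is ruled out; weight (1/6)·0 = 0.
The weights sum to 1/2.
So P(the cheque in envelope 1 | the presenter opened envelope 3) = (1/6) / (1/2) = 1/3.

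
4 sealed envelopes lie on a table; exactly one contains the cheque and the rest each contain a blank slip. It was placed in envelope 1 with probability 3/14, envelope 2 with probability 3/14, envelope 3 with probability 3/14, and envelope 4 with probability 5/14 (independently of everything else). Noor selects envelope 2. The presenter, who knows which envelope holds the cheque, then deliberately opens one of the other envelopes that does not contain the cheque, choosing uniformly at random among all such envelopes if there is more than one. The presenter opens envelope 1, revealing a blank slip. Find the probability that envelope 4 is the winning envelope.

Apply Bayes' rule, conditioning on where the cheque actually is.
If it is in envelope 1 (prior 3/14): the presenter opened envelope 1, so this case is ruled out; weight (3/14)·0 = 0.
If it is in envelope 2 (prior 3/14): the presenter has 3 equally likely choices, so probability 1/3; weight (3/14)·(1/3) = 1/14.
If it is in envelope 3 (prior 3/14): the presenter has 2 equally likely choices, so probability 1/2; weight (3/14)·(1/2) = 3/28.
If it is in envelope 4 (prior 5/14): the presenter has 2 equally likely choices, so probability 1/2; weight (5/14)·(1/2) = 5/28.
The weights sum to 5/14.
So P(the cheque in envelope 4 | the presenter opened envelope 1) = (5/28) / (5/14) = 1/2.

1/2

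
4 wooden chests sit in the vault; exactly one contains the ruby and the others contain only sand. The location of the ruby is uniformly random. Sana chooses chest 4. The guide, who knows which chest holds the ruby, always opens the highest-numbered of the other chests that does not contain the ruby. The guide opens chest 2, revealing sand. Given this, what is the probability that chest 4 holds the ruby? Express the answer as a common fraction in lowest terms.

0

Apply Bayes' rule, conditioning on where the ruby actually is.
If it is in either of chests 1 and 4 (prior 1/4 each): the guide would have opened chest 3 instead, probability 0; weight (1/4)·0 = 0 each.
If it is in chest 2 (prior 1/4): the guide opened chest 2, so this case is ruled out; weight (1/4)·0 = 0.
If it is in chest 3 (prior 1/4): chest 2 is the highest-numbered option available, probability 1; weight (1/4)·1 = 1/4.
The weights sum to 1/4.
So P(the ruby in chest 4 | the guide opened chest 2) = 0 / (1/4) = 0.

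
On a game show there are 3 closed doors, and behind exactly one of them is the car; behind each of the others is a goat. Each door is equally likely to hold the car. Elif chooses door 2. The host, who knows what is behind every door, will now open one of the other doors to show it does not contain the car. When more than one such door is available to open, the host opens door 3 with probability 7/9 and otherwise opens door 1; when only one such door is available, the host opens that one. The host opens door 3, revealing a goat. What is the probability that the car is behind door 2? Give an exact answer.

7/16

Apply Bayes' rule, conditioning on where the car actually is.
If it is behind door 1 (prior 1/3): only door 3 is available, probability 1; weight (1/3)·1 = 1/3.
If it is behind door 2 (prior 1/3): door 3 is available, opened with probability 7/9; weight (1/3)·(7/9) = 7/27.
If it is behind door 3 (prior 1/3): the host opened door 3, so this case is ruled out; weight (1/3)·0 = 0.
The weights sum to 16/27.
So P(the car behind door 2 | the host opened door 3) = (7/27) / (16/27) = 7/16.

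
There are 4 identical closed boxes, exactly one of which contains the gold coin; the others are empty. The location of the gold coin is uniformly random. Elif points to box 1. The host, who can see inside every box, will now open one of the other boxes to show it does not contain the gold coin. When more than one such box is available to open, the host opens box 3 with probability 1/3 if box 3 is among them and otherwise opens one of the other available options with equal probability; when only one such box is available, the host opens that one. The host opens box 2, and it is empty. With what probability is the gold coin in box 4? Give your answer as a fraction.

Apply Bayes' rule, conditioning on where the gold coin actually is.
If it is in box 1 (prior 1/4): box 3 is available but not opened; box 2 gets probability (1 − 1/3)/2 = 1/3; weight (1/4)·(1/3) = 1/12.
If it is in box 2 (prior 1/4): the host opened box 2, so this case is ruled out; weight (1/4)·0 = 0.
If it is in box 3 (prior 1/4): box 3 holds the prize so is unavailable; the host chooses uniformly among the 2 others, probability 1/2; weight (1/4)·(1/2) = 1/8.
If it is in box 4 (prior 1/4): box 3 is available but not opened, probability 2/3; weight (1/4)·(2/3) = 1/6.
The weights sum to 3/8.
So P(the gold coin in box 4 | the host opened box 2) = (1/6) / (3/8) = 4/9.

4/9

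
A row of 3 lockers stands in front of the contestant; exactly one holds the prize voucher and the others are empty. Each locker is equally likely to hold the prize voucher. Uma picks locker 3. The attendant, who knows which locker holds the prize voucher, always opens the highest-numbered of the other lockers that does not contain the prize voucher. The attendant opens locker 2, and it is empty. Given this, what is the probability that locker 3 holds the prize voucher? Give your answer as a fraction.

1/2

Consider each possible location of the prize voucher in turn.
If it is in either of lockers 1 and 3 (prior 1/3 each): locker 2 is the highest-numbered option available, probability 1; weight (1/3)·1 = 1/3 each.
If it is in locker 2 (prior 1/3): the attendant opened locker 2, so this case is ruled out; weight (1/3)·0 = 0.
The weights sum to 2/3.
So P(the prize voucher in locker 3 | the attendant opened locker 2) = (1/3) / (2/3) = 1/2.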